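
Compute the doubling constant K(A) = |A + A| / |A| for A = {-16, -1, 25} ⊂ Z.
K = |A + A| / |A| = 6/3 = 2

Enumerate A + A = {a + b : a, b ∈ A}. With |A| = 3, there are |A|^2 = 9 ordered sum pairs; collecting distinct values, A + A = {-32, -17, -2, 9, 24, 50}, so |A + A| = 6. Thus K = 6/3 = 2. For comparison, the minimum possible |A + A| over all 3-element sets is 2·3 − 1 = 5 (so min K = 5/3), attained only by arithmetic progressions.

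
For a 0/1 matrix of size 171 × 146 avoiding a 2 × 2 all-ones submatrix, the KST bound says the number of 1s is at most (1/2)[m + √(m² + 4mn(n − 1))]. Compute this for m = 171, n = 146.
z(171, 146; 2, 2) ≤ (1/2)[171 + √(171² + 4·171·146·145)] = (1/2)[171 + √14509521] = 1990.0683

Kővári–Sós–Turán: let r_1, ..., r_171 be the row sums and z = Σ r_i the total number of 1s. Each pair of columns can share at most one row with both entries 1 (else a 2×2 all-ones block appears), so Σ_i C(r_i, 2) ≤ C(146, 2) = 10585. By convexity Σ_i C(r_i, 2) ≥ 171·C(z/171, 2) = z(z − 171)/(2·171), giving z² − 171z − 171·146·145 ≤ 0 and hence z ≤ (1/2)[171 + √(29241 + 4·3620070)] = (1/2)[171 + √14509521] ≈ (1/2)(171 + 3809.1365) = 1990.0683.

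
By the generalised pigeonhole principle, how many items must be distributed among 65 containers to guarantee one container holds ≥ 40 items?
n = (40 − 1)·65 + 1 = 2536

By the generalised pigeonhole principle, to guarantee some box contains ≥ r objects we need more than (r − 1) · k objects total. Threshold: n = (r − 1) · k + 1. With r = 40 and k = 65: n = 39 · 65 + 1 = 2535 + 1 = 2536. For n = 2535 = 39 · 65, we can put exactly 39 objects in every box, avoiding 40 in any single one — so 2536 is tight.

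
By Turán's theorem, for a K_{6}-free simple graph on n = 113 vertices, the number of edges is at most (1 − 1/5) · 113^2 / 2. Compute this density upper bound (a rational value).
Turán density bound = (4/5) · 113^2/2 = 25538/5 ≈ 5107.6

Turán's theorem: ex(n, K_{r+1}) is achieved by the complete r-partite Turán graph T(n, r) with parts as balanced as possible, and is at most (1 − 1/r) · n^2/2. For r = 5, n = 113: the density bound is (4/5) · 12769/2 = 25538/5 ≈ 5107.6. The integer-valued extremum is e(T(113, 5)) = 5107, which is strictly less than the density bound 25538/5 since 5 ∤ 113 (the parts of T(113, 5) cannot all be equal).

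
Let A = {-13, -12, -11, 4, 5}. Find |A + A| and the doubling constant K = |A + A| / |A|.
K = |A + A| / |A| = 12/5

Enumerate A + A = {a + b : a, b ∈ A}. With |A| = 5, there are |A|^2 = 25 ordered sum pairs; collecting distinct values, A + A = {-26, -25, -24, -23, -22, -9, -8, -7, -6, 8, 9, 10}, so |A + A| = 12. Thus K = 12/5. For comparison, the minimum possible |A + A| over all 5-element sets is 2·5 − 1 = 9 (so min K = 9/5), attained only by arithmetic progressions.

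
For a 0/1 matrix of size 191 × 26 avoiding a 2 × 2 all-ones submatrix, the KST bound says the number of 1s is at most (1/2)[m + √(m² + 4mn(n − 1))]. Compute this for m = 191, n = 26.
z(191, 26; 2, 2) ≤ (1/2)[191 + √(191² + 4·191·26·25)] = (1/2)[191 + √533081] = 460.562

Kővári–Sós–Turán: let r_1, ..., r_191 be the row sums and z = Σ r_i the total number of 1s. Each pair of columns can share at most one row with both entries 1 (else a 2×2 all-ones block appears), so Σ_i C(r_i, 2) ≤ C(26, 2) = 325. By convexity Σ_i C(r_i, 2) ≥ 191·C(z/191, 2) = z(z − 191)/(2·191), giving z² − 191z − 191·26·25 ≤ 0 and hence z ≤ (1/2)[191 + √(36481 + 4·124150)] = (1/2)[191 + √533081] ≈ (1/2)(191 + 730.124) = 460.562.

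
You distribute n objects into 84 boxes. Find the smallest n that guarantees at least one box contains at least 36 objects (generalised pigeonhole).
n = (36 − 1)·84 + 1 = 2941

By the generalised pigeonhole principle, to guarantee some box contains ≥ r objects we need more than (r − 1) · k objects total. Threshold: n = (r − 1) · k + 1. With r = 36 and k = 84: n = 35 · 84 + 1 = 2940 + 1 = 2941. For n = 2940 = 35 · 84, we can put exactly 35 objects in every box, avoiding 36 in any single one — so 2941 is tight.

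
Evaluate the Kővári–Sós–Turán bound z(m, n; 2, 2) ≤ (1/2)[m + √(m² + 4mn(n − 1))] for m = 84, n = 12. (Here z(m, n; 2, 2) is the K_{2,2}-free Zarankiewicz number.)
z(84, 12; 2, 2) ≤ (1/2)[84 + √(84² + 4·84·12·11)] = (1/2)[84 + √51408] = 155.3667

Kővári–Sós–Turán: let r_1, ..., r_84 be the row sums and z = Σ r_i the total number of 1s. Each pair of columns can share at most one row with both entries 1 (else a 2×2 all-ones block appears), so Σ_i C(r_i, 2) ≤ C(12, 2) = 66. By convexity Σ_i C(r_i, 2) ≥ 84·C(z/84, 2) = z(z − 84)/(2·84), giving z² − 84z − 84·12·11 ≤ 0 and hence z ≤ (1/2)[84 + √(7056 + 4·11088)] = (1/2)[84 + √51408] ≈ (1/2)(84 + 226.7333) = 155.3667.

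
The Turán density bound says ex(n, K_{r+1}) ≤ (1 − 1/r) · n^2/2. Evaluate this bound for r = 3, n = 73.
Turán density bound = (2/3) · 73^2/2 = 5329/3 ≈ 1776.3333

Turán's theorem: ex(n, K_{r+1}) is achieved by the complete r-partite Turán graph T(n, r) with parts as balanced as possible, and is at most (1 − 1/r) · n^2/2. For r = 3, n = 73: the density bound is (2/3) · 5329/2 = 5329/3 ≈ 1776.3333. The integer-valued extremum is e(T(73, 3)) = 1776, which is strictly less than the density bound 5329/3 since 3 ∤ 73 (the parts of T(73, 3) cannot all be equal).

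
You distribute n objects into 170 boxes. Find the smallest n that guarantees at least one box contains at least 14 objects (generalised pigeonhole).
n = (14 − 1)·170 + 1 = 2211

By the generalised pigeonhole principle, to guarantee some box contains ≥ r objects we need more than (r − 1) · k objects total. Threshold: n = (r − 1) · k + 1. With r = 14 and k = 170: n = 13 · 170 + 1 = 2210 + 1 = 2211. For n = 2210 = 13 · 170, we can put exactly 13 objects in every box, avoiding 14 in any single one — so 2211 is tight.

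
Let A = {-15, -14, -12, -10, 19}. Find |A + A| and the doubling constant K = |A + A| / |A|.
K = |A + A| / |A| = 14/5

Enumerate A + A = {a + b : a, b ∈ A}. With |A| = 5, there are |A|^2 = 25 ordered sum pairs; collecting distinct values, A + A = {-30, -29, -28, -27, -26, -25, -24, -22, -20, 4, 5, 7, 9, 38}, so |A + A| = 14. Thus K = 14/5. For comparison, the minimum possible |A + A| over all 5-element sets is 2·5 − 1 = 9 (so min K = 9/5), attained only by arithmetic progressions.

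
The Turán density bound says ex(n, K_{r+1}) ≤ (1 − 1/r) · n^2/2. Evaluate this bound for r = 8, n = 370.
Turán density bound = (7/8) · 370^2/2 = 239575/4 ≈ 59893.75

Turán's theorem: ex(n, K_{r+1}) is achieved by the complete r-partite Turán graph T(n, r) with parts as balanced as possible, and is at most (1 − 1/r) · n^2/2. For r = 8, n = 370: the density bound is (7/8) · 136900/2 = 239575/4 ≈ 59893.75. The integer-valued extremum is e(T(370, 8)) = 59893, which is strictly less than the density bound 239575/4 since 8 ∤ 370 (the parts of T(370, 8) cannot all be equal).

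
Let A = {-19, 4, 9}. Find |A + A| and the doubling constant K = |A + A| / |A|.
K = |A + A| / |A| = 6/3 = 2

Enumerate A + A = {a + b : a, b ∈ A}. With |A| = 3, there are |A|^2 = 9 ordered sum pairs; collecting distinct values, A + A = {-38, -15, -10, 8, 13, 18}, so |A + A| = 6. Thus K = 6/3 = 2. For comparison, the minimum possible |A + A| over all 3-element sets is 2·3 − 1 = 5 (so min K = 5/3), attained only by arithmetic progressions.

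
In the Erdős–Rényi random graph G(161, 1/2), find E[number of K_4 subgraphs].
E[# K_4] = C(161, 4) · (1/2)^C(4, 2) = 26964280 / 2^6 = 3370535/8 = 421316.875

For each 4-subset S of vertices (there are C(161, 4) = 26964280 such S), let X_S = 1 if S induces a K_4 (all C(4, 2) = 6 edges present). Then P(X_S = 1) = (1/2)^6 = 1/64. By linearity of expectation, E[# K_4] = C(161, 4) · (1/2)^6 = 26964280 / 64 = 3370535/8 = 421316.875.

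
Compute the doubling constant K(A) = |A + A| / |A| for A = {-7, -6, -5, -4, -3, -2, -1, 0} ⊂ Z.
K = |A + A| / |A| = 15/8

Enumerate A + A = {a + b : a, b ∈ A}. With |A| = 8, there are |A|^2 = 64 ordered sum pairs; collecting distinct values, A + A = {-14, -13, -12, -11, -10, -9, -8, -7, -6, -5, -4, -3, -2, -1, 0}, so |A + A| = 15. Thus K = 15/8. Here |A + A| = 2|A| − 1 = 15, the minimum possible — so K = 15/8 is minimal, which holds iff A is an arithmetic progression.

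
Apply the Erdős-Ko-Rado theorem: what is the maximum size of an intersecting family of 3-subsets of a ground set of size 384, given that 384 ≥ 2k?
max |F| = C(383, 2) = 73153

The Erdős-Ko-Rado theorem states: for n ≥ 2k, an intersecting family of k-subsets of an n-element set has size at most C(n − 1, k − 1), with equality for 'star' families {A ⊆ [n] : |A| = k, i ∈ A} (fix an element i). For n = 384, k = 3: C(383, 2) = 73153.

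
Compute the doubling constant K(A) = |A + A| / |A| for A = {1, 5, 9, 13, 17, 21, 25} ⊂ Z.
K = |A + A| / |A| = 13/7

Enumerate A + A = {a + b : a, b ∈ A}. With |A| = 7, there are |A|^2 = 49 ordered sum pairs; collecting distinct values, A + A = {2, 6, 10, 14, 18, 22, 26, 30, 34, 38, 42, 46, 50}, so |A + A| = 13. Thus K = 13/7. Here |A + A| = 2|A| − 1 = 13, the minimum possible — so K = 13/7 is minimal, which holds iff A is an arithmetic progression.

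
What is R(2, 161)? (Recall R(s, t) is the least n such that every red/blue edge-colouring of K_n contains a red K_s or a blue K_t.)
R(2, 161) = 161

R(2, k) = k for all k ≥ 2: in a 2-colouring of K_k, either some edge is red (a red K_2) or all edges are blue (a blue K_k). And K_{160} coloured all-blue has no blue K_161, so R(2, 161) > 160. Hence R(2, 161) = 161.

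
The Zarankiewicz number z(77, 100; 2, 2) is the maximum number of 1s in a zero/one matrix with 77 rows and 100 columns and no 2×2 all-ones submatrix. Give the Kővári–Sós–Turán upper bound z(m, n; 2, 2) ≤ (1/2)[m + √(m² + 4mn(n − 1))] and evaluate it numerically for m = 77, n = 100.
z(77, 100; 2, 2) ≤ (1/2)[77 + √(77² + 4·77·100·99)] = (1/2)[77 + √3055129] = 912.4464

Kővári–Sós–Turán: let r_1, ..., r_77 be the row sums and z = Σ r_i the total number of 1s. Each pair of columns can share at most one row with both entries 1 (else a 2×2 all-ones block appears), so Σ_i C(r_i, 2) ≤ C(100, 2) = 4950. By convexity Σ_i C(r_i, 2) ≥ 77·C(z/77, 2) = z(z − 77)/(2·77), giving z² − 77z − 77·100·99 ≤ 0 and hence z ≤ (1/2)[77 + √(5929 + 4·762300)] = (1/2)[77 + √3055129] ≈ (1/2)(77 + 1747.8927) = 912.4464.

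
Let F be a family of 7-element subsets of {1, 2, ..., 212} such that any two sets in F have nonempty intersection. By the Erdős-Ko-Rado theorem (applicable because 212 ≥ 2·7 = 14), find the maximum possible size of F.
max |F| = C(211, 6) = 114081819852

Erdős-Ko-Rado (1961): when n ≥ 2k, max |F| = C(n−1, k−1). The bound is attained by the star {A : i ∈ A} for any fixed i ∈ [n]. Here C(212−1, 7−1) = C(211, 6) = 114081819852.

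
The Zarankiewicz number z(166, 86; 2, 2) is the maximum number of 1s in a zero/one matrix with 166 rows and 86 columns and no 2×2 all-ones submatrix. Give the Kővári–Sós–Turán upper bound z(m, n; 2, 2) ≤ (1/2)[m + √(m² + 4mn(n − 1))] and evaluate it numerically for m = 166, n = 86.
z(166, 86; 2, 2) ≤ (1/2)[166 + √(166² + 4·166·86·85)] = (1/2)[166 + √4881396] = 1187.6941

Kővári–Sós–Turán: let r_1, ..., r_166 be the row sums and z = Σ r_i the total number of 1s. Each pair of columns can share at most one row with both entries 1 (else a 2×2 all-ones block appears), so Σ_i C(r_i, 2) ≤ C(86, 2) = 3655. By convexity Σ_i C(r_i, 2) ≥ 166·C(z/166, 2) = z(z − 166)/(2·166), giving z² − 166z − 166·86·85 ≤ 0 and hence z ≤ (1/2)[166 + √(27556 + 4·1213460)] = (1/2)[166 + √4881396] ≈ (1/2)(166 + 2209.3882) = 1187.6941.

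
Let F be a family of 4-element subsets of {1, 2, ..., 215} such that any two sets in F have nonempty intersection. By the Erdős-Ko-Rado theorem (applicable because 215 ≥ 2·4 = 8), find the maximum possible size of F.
max |F| = C(214, 3) = 1610564

Erdős-Ko-Rado (1961): when n ≥ 2k, max |F| = C(n−1, k−1). The bound is attained by the star {A : i ∈ A} for any fixed i ∈ [n]. Here C(215−1, 4−1) = C(214, 3) = 1610564.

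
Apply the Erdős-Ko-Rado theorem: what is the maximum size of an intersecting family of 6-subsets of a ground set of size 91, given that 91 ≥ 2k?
max |F| = C(90, 5) = 43949268

The Erdős-Ko-Rado theorem states: for n ≥ 2k, an intersecting family of k-subsets of an n-element set has size at most C(n − 1, k − 1), with equality for 'star' families {A ⊆ [n] : |A| = k, i ∈ A} (fix an element i). For n = 91, k = 6: C(90, 5) = 43949268.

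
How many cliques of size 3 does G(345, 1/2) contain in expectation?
E[# K_3] = C(345, 3) · (1/2)^C(3, 2) = 6784540 / 2^3 = 1696135/2 = 848067.5

For each 3-subset S of vertices (there are C(345, 3) = 6784540 such S), let X_S = 1 if S induces a K_3 (all C(3, 2) = 3 edges present). Then P(X_S = 1) = (1/2)^3 = 1/8. By linearity of expectation, E[# K_3] = C(345, 3) · (1/2)^3 = 6784540 / 8 = 1696135/2 = 848067.5.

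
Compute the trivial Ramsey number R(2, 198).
R(2, 198) = 198

R(2, k) = k for all k ≥ 2: in a 2-colouring of K_k, either some edge is red (a red K_2) or all edges are blue (a blue K_k). And K_{197} coloured all-blue has no blue K_198, so R(2, 198) > 197. Hence R(2, 198) = 198.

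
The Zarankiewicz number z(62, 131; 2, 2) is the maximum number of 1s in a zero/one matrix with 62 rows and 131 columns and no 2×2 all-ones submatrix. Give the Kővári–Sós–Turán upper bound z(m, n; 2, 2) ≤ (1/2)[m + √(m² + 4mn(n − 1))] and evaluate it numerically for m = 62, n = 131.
z(62, 131; 2, 2) ≤ (1/2)[62 + √(62² + 4·62·131·130)] = (1/2)[62 + √4227284] = 1059.018

Kővári–Sós–Turán: let r_1, ..., r_62 be the row sums and z = Σ r_i the total number of 1s. Each pair of columns can share at most one row with both entries 1 (else a 2×2 all-ones block appears), so Σ_i C(r_i, 2) ≤ C(131, 2) = 8515. By convexity Σ_i C(r_i, 2) ≥ 62·C(z/62, 2) = z(z − 62)/(2·62), giving z² − 62z − 62·131·130 ≤ 0 and hence z ≤ (1/2)[62 + √(3844 + 4·1055860)] = (1/2)[62 + √4227284] ≈ (1/2)(62 + 2056.036) = 1059.018.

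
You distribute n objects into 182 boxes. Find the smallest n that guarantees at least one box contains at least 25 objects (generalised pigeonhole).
n = (25 − 1)·182 + 1 = 4369

By the generalised pigeonhole principle, to guarantee some box contains ≥ r objects we need more than (r − 1) · k objects total. Threshold: n = (r − 1) · k + 1. With r = 25 and k = 182: n = 24 · 182 + 1 = 4368 + 1 = 4369. For n = 4368 = 24 · 182, we can put exactly 24 objects in every box, avoiding 25 in any single one — so 4369 is tight.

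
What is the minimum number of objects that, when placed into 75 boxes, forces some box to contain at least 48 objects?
n = (48 − 1)·75 + 1 = 3526

By the generalised pigeonhole principle, to guarantee some box contains ≥ r objects we need more than (r − 1) · k objects total. Threshold: n = (r − 1) · k + 1. With r = 48 and k = 75: n = 47 · 75 + 1 = 3525 + 1 = 3526. For n = 3525 = 47 · 75, we can put exactly 47 objects in every box, avoiding 48 in any single one — so 3526 is tight.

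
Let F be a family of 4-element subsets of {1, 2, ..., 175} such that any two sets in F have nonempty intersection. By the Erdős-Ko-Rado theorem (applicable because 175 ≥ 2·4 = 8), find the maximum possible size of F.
max |F| = C(174, 3) = 862924

The Erdős-Ko-Rado theorem states: for n ≥ 2k, an intersecting family of k-subsets of an n-element set has size at most C(n − 1, k − 1), with equality for 'star' families {A ⊆ [n] : |A| = k, i ∈ A} (fix an element i). For n = 175, k = 4: C(174, 3) = 862924.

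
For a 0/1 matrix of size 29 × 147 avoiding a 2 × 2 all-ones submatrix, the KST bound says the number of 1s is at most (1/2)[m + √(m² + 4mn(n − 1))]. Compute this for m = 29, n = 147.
z(29, 147; 2, 2) ≤ (1/2)[29 + √(29² + 4·29·147·146)] = (1/2)[29 + √2490433] = 803.5553

Kővári–Sós–Turán: let r_1, ..., r_29 be the row sums and z = Σ r_i the total number of 1s. Each pair of columns can share at most one row with both entries 1 (else a 2×2 all-ones block appears), so Σ_i C(r_i, 2) ≤ C(147, 2) = 10731. By convexity Σ_i C(r_i, 2) ≥ 29·C(z/29, 2) = z(z − 29)/(2·29), giving z² − 29z − 29·147·146 ≤ 0 and hence z ≤ (1/2)[29 + √(841 + 4·622398)] = (1/2)[29 + √2490433] ≈ (1/2)(29 + 1578.1106) = 803.5553.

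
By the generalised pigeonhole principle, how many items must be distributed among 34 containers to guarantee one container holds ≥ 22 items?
n = (22 − 1)·34 + 1 = 715

By the generalised pigeonhole principle, to guarantee some box contains ≥ r objects we need more than (r − 1) · k objects total. Threshold: n = (r − 1) · k + 1. With r = 22 and k = 34: n = 21 · 34 + 1 = 714 + 1 = 715. For n = 714 = 21 · 34, we can put exactly 21 objects in every box, avoiding 22 in any single one — so 715 is tight.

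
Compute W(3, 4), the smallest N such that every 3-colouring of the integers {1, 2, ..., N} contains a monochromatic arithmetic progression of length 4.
W(3, 4) = 293

This is a classical value, W(3, 4) = 293, established by combining an explicit 3-colouring of {1, ..., 292} with no monochromatic 4-AP (giving the lower bound W(3, 4) > 292) and a finite case analysis / exhaustive computer search showing every 3-colouring of {1, ..., 293} has such an AP.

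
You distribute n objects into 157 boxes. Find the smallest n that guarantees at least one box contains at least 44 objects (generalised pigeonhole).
n = (44 − 1)·157 + 1 = 6752

By the generalised pigeonhole principle, to guarantee some box contains ≥ r objects we need more than (r − 1) · k objects total. Threshold: n = (r − 1) · k + 1. With r = 44 and k = 157: n = 43 · 157 + 1 = 6751 + 1 = 6752. For n = 6751 = 43 · 157, we can put exactly 43 objects in every box, avoiding 44 in any single one — so 6752 is tight.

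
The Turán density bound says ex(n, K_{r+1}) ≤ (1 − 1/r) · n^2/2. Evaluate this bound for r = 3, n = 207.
Turán density bound = (2/3) · 207^2/2 = 14283

Turán's theorem: ex(n, K_{r+1}) is achieved by the complete r-partite Turán graph T(n, r) with parts as balanced as possible, and is at most (1 − 1/r) · n^2/2. For r = 3, n = 207: the density bound is (2/3) · 42849/2 = 14283. Since 3 ∣ 207, the Turán graph T(207, 3) has parts of equal size 69, and its edge count e(T(207, 3)) = 14283 attains the density bound exactly.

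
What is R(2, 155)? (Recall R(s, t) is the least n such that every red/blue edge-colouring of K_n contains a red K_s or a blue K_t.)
R(2, 155) = 155

R(2, k) = k for all k ≥ 2: in a 2-colouring of K_k, either some edge is red (a red K_2) or all edges are blue (a blue K_k). And K_{154} coloured all-blue has no blue K_155, so R(2, 155) > 154. Hence R(2, 155) = 155.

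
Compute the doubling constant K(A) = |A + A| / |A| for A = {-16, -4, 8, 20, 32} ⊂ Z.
K = |A + A| / |A| = 9/5

Enumerate A + A = {a + b : a, b ∈ A}. With |A| = 5, there are |A|^2 = 25 ordered sum pairs; collecting distinct values, A + A = {-32, -20, -8, 4, 16, 28, 40, 52, 64}, so |A + A| = 9. Thus K = 9/5. Here |A + A| = 2|A| − 1 = 9, the minimum possible — so K = 9/5 is minimal, which holds iff A is an arithmetic progression.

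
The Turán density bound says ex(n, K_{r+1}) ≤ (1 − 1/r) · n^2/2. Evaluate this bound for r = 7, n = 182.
Turán density bound = (6/7) · 182^2/2 = 14196

Turán's theorem: ex(n, K_{r+1}) is achieved by the complete r-partite Turán graph T(n, r) with parts as balanced as possible, and is at most (1 − 1/r) · n^2/2. For r = 7, n = 182: the density bound is (6/7) · 33124/2 = 14196. Since 7 ∣ 182, the Turán graph T(182, 7) has parts of equal size 26, and its edge count e(T(182, 7)) = 14196 attains the density bound exactly.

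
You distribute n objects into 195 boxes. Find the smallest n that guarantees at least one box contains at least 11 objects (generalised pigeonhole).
n = (11 − 1)·195 + 1 = 1951

By the generalised pigeonhole principle, to guarantee some box contains ≥ r objects we need more than (r − 1) · k objects total. Threshold: n = (r − 1) · k + 1. With r = 11 and k = 195: n = 10 · 195 + 1 = 1950 + 1 = 1951. For n = 1950 = 10 · 195, we can put exactly 10 objects in every box, avoiding 11 in any single one — so 1951 is tight.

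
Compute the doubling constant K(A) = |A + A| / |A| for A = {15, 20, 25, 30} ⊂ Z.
K = |A + A| / |A| = 7/4

Enumerate A + A = {a + b : a, b ∈ A}. With |A| = 4, there are |A|^2 = 16 ordered sum pairs; collecting distinct values, A + A = {30, 35, 40, 45, 50, 55, 60}, so |A + A| = 7. Thus K = 7/4. Here |A + A| = 2|A| − 1 = 7, the minimum possible — so K = 7/4 is minimal, which holds iff A is an arithmetic progression.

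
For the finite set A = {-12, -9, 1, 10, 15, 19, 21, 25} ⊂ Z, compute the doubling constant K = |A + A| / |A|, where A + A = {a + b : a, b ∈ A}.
K = |A + A| / |A| = 33/8

Enumerate A + A = {a + b : a, b ∈ A}. With |A| = 8, there are |A|^2 = 64 ordered sum pairs; collecting distinct values, A + A = {-24, -21, -18, -11, -8, -2, 1, 2, 3, 6, 7, 9, 10, 11, 12, 13, 16, 20, 22, 25, 26, 29, 30, 31, 34, 35, 36, 38, 40, 42, 44, 46, 50}, so |A + A| = 33. Thus K = 33/8. For comparison, the minimum possible |A + A| over all 8-element sets is 2·8 − 1 = 15 (so min K = 15/8), attained only by arithmetic progressions.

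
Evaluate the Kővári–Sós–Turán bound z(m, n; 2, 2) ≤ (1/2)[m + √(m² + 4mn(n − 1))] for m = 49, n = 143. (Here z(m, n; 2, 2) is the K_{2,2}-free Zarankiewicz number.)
z(49, 143; 2, 2) ≤ (1/2)[49 + √(49² + 4·49·143·142)] = (1/2)[49 + √3982377] = 1022.2947

Kővári–Sós–Turán: let r_1, ..., r_49 be the row sums and z = Σ r_i the total number of 1s. Each pair of columns can share at most one row with both entries 1 (else a 2×2 all-ones block appears), so Σ_i C(r_i, 2) ≤ C(143, 2) = 10153. By convexity Σ_i C(r_i, 2) ≥ 49·C(z/49, 2) = z(z − 49)/(2·49), giving z² − 49z − 49·143·142 ≤ 0 and hence z ≤ (1/2)[49 + √(2401 + 4·994994)] = (1/2)[49 + √3982377] ≈ (1/2)(49 + 1995.5894) = 1022.2947.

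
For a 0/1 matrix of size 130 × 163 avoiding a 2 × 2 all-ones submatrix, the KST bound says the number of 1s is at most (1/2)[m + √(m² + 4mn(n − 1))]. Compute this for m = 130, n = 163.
z(130, 163; 2, 2) ≤ (1/2)[130 + √(130² + 4·130·163·162)] = (1/2)[130 + √13748020] = 1918.9161

Kővári–Sós–Turán: let r_1, ..., r_130 be the row sums and z = Σ r_i the total number of 1s. Each pair of columns can share at most one row with both entries 1 (else a 2×2 all-ones block appears), so Σ_i C(r_i, 2) ≤ C(163, 2) = 13203. By convexity Σ_i C(r_i, 2) ≥ 130·C(z/130, 2) = z(z − 130)/(2·130), giving z² − 130z − 130·163·162 ≤ 0 and hence z ≤ (1/2)[130 + √(16900 + 4·3432780)] = (1/2)[130 + √13748020] ≈ (1/2)(130 + 3707.8323) = 1918.9161.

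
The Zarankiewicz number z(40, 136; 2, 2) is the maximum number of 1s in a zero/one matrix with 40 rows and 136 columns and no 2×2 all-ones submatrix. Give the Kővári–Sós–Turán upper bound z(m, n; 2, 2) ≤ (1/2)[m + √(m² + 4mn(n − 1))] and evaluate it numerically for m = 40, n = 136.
z(40, 136; 2, 2) ≤ (1/2)[40 + √(40² + 4·40·136·135)] = (1/2)[40 + √2939200] = 877.2048

Kővári–Sós–Turán: let r_1, ..., r_40 be the row sums and z = Σ r_i the total number of 1s. Each pair of columns can share at most one row with both entries 1 (else a 2×2 all-ones block appears), so Σ_i C(r_i, 2) ≤ C(136, 2) = 9180. By convexity Σ_i C(r_i, 2) ≥ 40·C(z/40, 2) = z(z − 40)/(2·40), giving z² − 40z − 40·136·135 ≤ 0 and hence z ≤ (1/2)[40 + √(1600 + 4·734400)] = (1/2)[40 + √2939200] ≈ (1/2)(40 + 1714.4095) = 877.2048.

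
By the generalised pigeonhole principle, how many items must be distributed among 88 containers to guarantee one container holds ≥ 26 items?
n = (26 − 1)·88 + 1 = 2201

By the generalised pigeonhole principle, to guarantee some box contains ≥ r objects we need more than (r − 1) · k objects total. Threshold: n = (r − 1) · k + 1. With r = 26 and k = 88: n = 25 · 88 + 1 = 2200 + 1 = 2201. For n = 2200 = 25 · 88, we can put exactly 25 objects in every box, avoiding 26 in any single one — so 2201 is tight.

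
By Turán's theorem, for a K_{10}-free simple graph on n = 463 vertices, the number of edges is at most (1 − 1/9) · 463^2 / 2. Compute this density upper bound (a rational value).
Turán density bound = (8/9) · 463^2/2 = 857476/9 ≈ 95275.1111

Turán's theorem: ex(n, K_{r+1}) is achieved by the complete r-partite Turán graph T(n, r) with parts as balanced as possible, and is at most (1 − 1/r) · n^2/2. For r = 9, n = 463: the density bound is (8/9) · 214369/2 = 857476/9 ≈ 95275.1111. The integer-valued extremum is e(T(463, 9)) = 95274, which is strictly less than the density bound 857476/9 since 9 ∤ 463 (the parts of T(463, 9) cannot all be equal).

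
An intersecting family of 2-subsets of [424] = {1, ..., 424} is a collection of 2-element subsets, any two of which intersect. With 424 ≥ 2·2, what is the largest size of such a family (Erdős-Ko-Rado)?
max |F| = C(423, 1) = 423

Erdős-Ko-Rado (1961): when n ≥ 2k, max |F| = C(n−1, k−1). The bound is attained by the star {A : i ∈ A} for any fixed i ∈ [n]. Here C(424−1, 2−1) = C(423, 1) = 423.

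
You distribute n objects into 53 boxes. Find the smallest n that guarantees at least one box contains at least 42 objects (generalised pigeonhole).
n = (42 − 1)·53 + 1 = 2174

By the generalised pigeonhole principle, to guarantee some box contains ≥ r objects we need more than (r − 1) · k objects total. Threshold: n = (r − 1) · k + 1. With r = 42 and k = 53: n = 41 · 53 + 1 = 2173 + 1 = 2174. For n = 2173 = 41 · 53, we can put exactly 41 objects in every box, avoiding 42 in any single one — so 2174 is tight.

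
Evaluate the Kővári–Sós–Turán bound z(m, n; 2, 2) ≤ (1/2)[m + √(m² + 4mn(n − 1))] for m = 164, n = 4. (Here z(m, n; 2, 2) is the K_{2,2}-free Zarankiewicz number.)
z(164, 4; 2, 2) ≤ (1/2)[164 + √(164² + 4·164·4·3)] = (1/2)[164 + √34768] = 175.2309

Kővári–Sós–Turán: let r_1, ..., r_164 be the row sums and z = Σ r_i the total number of 1s. Each pair of columns can share at most one row with both entries 1 (else a 2×2 all-ones block appears), so Σ_i C(r_i, 2) ≤ C(4, 2) = 6. By convexity Σ_i C(r_i, 2) ≥ 164·C(z/164, 2) = z(z − 164)/(2·164), giving z² − 164z − 164·4·3 ≤ 0 and hence z ≤ (1/2)[164 + √(26896 + 4·1968)] = (1/2)[164 + √34768] ≈ (1/2)(164 + 186.4618) = 175.2309.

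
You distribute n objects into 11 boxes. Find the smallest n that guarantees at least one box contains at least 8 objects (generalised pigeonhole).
n = (8 − 1)·11 + 1 = 78

By the generalised pigeonhole principle, to guarantee some box contains ≥ r objects we need more than (r − 1) · k objects total. Threshold: n = (r − 1) · k + 1. With r = 8 and k = 11: n = 7 · 11 + 1 = 77 + 1 = 78. For n = 77 = 7 · 11, we can put exactly 7 objects in every box, avoiding 8 in any single one — so 78 is tight.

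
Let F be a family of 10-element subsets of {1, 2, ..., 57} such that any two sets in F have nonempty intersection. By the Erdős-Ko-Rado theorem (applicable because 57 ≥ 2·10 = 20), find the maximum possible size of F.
max |F| = C(56, 9) = 7575968400

The Erdős-Ko-Rado theorem states: for n ≥ 2k, an intersecting family of k-subsets of an n-element set has size at most C(n − 1, k − 1), with equality for 'star' families {A ⊆ [n] : |A| = k, i ∈ A} (fix an element i). For n = 57, k = 10: C(56, 9) = 7575968400.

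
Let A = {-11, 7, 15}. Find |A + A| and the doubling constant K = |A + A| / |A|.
K = |A + A| / |A| = 6/3 = 2

Enumerate A + A = {a + b : a, b ∈ A}. With |A| = 3, there are |A|^2 = 9 ordered sum pairs; collecting distinct values, A + A = {-22, -4, 4, 14, 22, 30}, so |A + A| = 6. Thus K = 6/3 = 2. For comparison, the minimum possible |A + A| over all 3-element sets is 2·3 − 1 = 5 (so min K = 5/3), attained only by arithmetic progressions.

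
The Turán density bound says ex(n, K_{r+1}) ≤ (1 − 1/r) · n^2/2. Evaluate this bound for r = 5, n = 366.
Turán density bound = (4/5) · 366^2/2 = 267912/5 ≈ 53582.4

Turán's theorem: ex(n, K_{r+1}) is achieved by the complete r-partite Turán graph T(n, r) with parts as balanced as possible, and is at most (1 − 1/r) · n^2/2. For r = 5, n = 366: the density bound is (4/5) · 133956/2 = 267912/5 ≈ 53582.4. The integer-valued extremum is e(T(366, 5)) = 53582, which is strictly less than the density bound 267912/5 since 5 ∤ 366 (the parts of T(366, 5) cannot all be equal).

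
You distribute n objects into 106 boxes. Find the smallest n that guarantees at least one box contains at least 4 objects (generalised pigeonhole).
n = (4 − 1)·106 + 1 = 319

By the generalised pigeonhole principle, to guarantee some box contains ≥ r objects we need more than (r − 1) · k objects total. Threshold: n = (r − 1) · k + 1. With r = 4 and k = 106: n = 3 · 106 + 1 = 318 + 1 = 319. For n = 318 = 3 · 106, we can put exactly 3 objects in every box, avoiding 4 in any single one — so 319 is tight.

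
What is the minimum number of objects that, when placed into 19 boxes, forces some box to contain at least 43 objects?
n = (43 − 1)·19 + 1 = 799

By the generalised pigeonhole principle, to guarantee some box contains ≥ r objects we need more than (r − 1) · k objects total. Threshold: n = (r − 1) · k + 1. With r = 43 and k = 19: n = 42 · 19 + 1 = 798 + 1 = 799. For n = 798 = 42 · 19, we can put exactly 42 objects in every box, avoiding 43 in any single one — so 799 is tight.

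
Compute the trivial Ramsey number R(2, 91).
R(2, 91) = 91

R(2, k) = k for all k ≥ 2: in a 2-colouring of K_k, either some edge is red (a red K_2) or all edges are blue (a blue K_k). And K_{90} coloured all-blue has no blue K_91, so R(2, 91) > 90. Hence R(2, 91) = 91.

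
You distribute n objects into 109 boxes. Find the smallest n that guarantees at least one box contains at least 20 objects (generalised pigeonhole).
n = (20 − 1)·109 + 1 = 2072

By the generalised pigeonhole principle, to guarantee some box contains ≥ r objects we need more than (r − 1) · k objects total. Threshold: n = (r − 1) · k + 1. With r = 20 and k = 109: n = 19 · 109 + 1 = 2071 + 1 = 2072. For n = 2071 = 19 · 109, we can put exactly 19 objects in every box, avoiding 20 in any single one — so 2072 is tight.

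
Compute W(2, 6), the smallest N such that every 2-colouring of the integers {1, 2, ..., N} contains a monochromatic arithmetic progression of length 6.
W(2, 6) = 1132

W(2, 6) = 1132. The lower bound W(2, 6) > 1131 comes from an explicit good 2-colouring of [1, 1131]; the upper bound W(2, 6) ≤ 1132 was verified by exhaustive search over 2-colourings of [1, 1132].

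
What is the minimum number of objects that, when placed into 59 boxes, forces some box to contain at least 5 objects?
n = (5 − 1)·59 + 1 = 237

By the generalised pigeonhole principle, to guarantee some box contains ≥ r objects we need more than (r − 1) · k objects total. Threshold: n = (r − 1) · k + 1. With r = 5 and k = 59: n = 4 · 59 + 1 = 236 + 1 = 237. For n = 236 = 4 · 59, we can put exactly 4 objects in every box, avoiding 5 in any single one — so 237 is tight.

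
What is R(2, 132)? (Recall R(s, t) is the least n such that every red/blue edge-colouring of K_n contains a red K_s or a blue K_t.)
R(2, 132) = 132

R(2, k) = k for all k ≥ 2: in a 2-colouring of K_k, either some edge is red (a red K_2) or all edges are blue (a blue K_k). And K_{131} coloured all-blue has no blue K_132, so R(2, 132) > 131. Hence R(2, 132) = 132.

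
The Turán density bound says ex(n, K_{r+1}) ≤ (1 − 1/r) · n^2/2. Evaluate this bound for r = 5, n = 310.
Turán density bound = (4/5) · 310^2/2 = 38440

Turán's theorem: ex(n, K_{r+1}) is achieved by the complete r-partite Turán graph T(n, r) with parts as balanced as possible, and is at most (1 − 1/r) · n^2/2. For r = 5, n = 310: the density bound is (4/5) · 96100/2 = 38440. Since 5 ∣ 310, the Turán graph T(310, 5) has parts of equal size 62, and its edge count e(T(310, 5)) = 38440 attains the density bound exactly.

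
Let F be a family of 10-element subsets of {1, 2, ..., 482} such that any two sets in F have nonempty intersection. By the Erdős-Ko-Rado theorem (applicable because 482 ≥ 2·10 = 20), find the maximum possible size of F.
max |F| = C(481, 9) = 3522452251027295300

The Erdős-Ko-Rado theorem states: for n ≥ 2k, an intersecting family of k-subsets of an n-element set has size at most C(n − 1, k − 1), with equality for 'star' families {A ⊆ [n] : |A| = k, i ∈ A} (fix an element i). For n = 482, k = 10: C(481, 9) = 3522452251027295300.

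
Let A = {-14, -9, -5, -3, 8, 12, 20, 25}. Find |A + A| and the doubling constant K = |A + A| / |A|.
K = |A + A| / |A| = 31/8

Enumerate A + A = {a + b : a, b ∈ A}. With |A| = 8, there are |A|^2 = 64 ordered sum pairs; collecting distinct values, A + A = {-28, -23, -19, -18, -17, -14, -12, -10, -8, -6, -2, -1, 3, 5, 6, 7, 9, 11, 15, 16, 17, 20, 22, 24, 28, 32, 33, 37, 40, 45, 50}, so |A + A| = 31. Thus K = 31/8. For comparison, the minimum possible |A + A| over all 8-element sets is 2·8 − 1 = 15 (so min K = 15/8), attained only by arithmetic progressions.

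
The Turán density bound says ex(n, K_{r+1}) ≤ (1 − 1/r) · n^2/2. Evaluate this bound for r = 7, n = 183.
Turán density bound = (6/7) · 183^2/2 = 100467/7 ≈ 14352.4286

Turán's theorem: ex(n, K_{r+1}) is achieved by the complete r-partite Turán graph T(n, r) with parts as balanced as possible, and is at most (1 − 1/r) · n^2/2. For r = 7, n = 183: the density bound is (6/7) · 33489/2 = 100467/7 ≈ 14352.4286. The integer-valued extremum is e(T(183, 7)) = 14352, which is strictly less than the density bound 100467/7 since 7 ∤ 183 (the parts of T(183, 7) cannot all be equal).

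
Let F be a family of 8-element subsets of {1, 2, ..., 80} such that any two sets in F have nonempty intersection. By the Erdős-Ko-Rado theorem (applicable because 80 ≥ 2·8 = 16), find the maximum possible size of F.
max |F| = C(79, 7) = 2898753715

The Erdős-Ko-Rado theorem states: for n ≥ 2k, an intersecting family of k-subsets of an n-element set has size at most C(n − 1, k − 1), with equality for 'star' families {A ⊆ [n] : |A| = k, i ∈ A} (fix an element i). For n = 80, k = 8: C(79, 7) = 2898753715.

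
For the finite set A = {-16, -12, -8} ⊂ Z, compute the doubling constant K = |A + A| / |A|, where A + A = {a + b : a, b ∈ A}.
K = |A + A| / |A| = 5/3

Enumerate A + A = {a + b : a, b ∈ A}. With |A| = 3, there are |A|^2 = 9 ordered sum pairs; collecting distinct values, A + A = {-32, -28, -24, -20, -16}, so |A + A| = 5. Thus K = 5/3. Here |A + A| = 2|A| − 1 = 5, the minimum possible — so K = 5/3 is minimal, which holds iff A is an arithmetic progression.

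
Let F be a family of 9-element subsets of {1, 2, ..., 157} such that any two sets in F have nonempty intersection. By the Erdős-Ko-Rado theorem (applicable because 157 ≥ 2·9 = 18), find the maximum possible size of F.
max |F| = C(156, 8) = 7248464019225

Erdős-Ko-Rado (1961): when n ≥ 2k, max |F| = C(n−1, k−1). The bound is attained by the star {A : i ∈ A} for any fixed i ∈ [n]. Here C(157−1, 9−1) = C(156, 8) = 7248464019225.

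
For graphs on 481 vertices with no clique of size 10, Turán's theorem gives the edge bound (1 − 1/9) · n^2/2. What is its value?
Turán density bound = (8/9) · 481^2/2 = 925444/9 ≈ 102827.1111

Turán's theorem: ex(n, K_{r+1}) is achieved by the complete r-partite Turán graph T(n, r) with parts as balanced as possible, and is at most (1 − 1/r) · n^2/2. For r = 9, n = 481: the density bound is (8/9) · 231361/2 = 925444/9 ≈ 102827.1111. The integer-valued extremum is e(T(481, 9)) = 102826, which is strictly less than the density bound 925444/9 since 9 ∤ 481 (the parts of T(481, 9) cannot all be equal).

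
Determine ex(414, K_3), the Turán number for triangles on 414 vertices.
ex(414, K_3) = ⌊414^2/4⌋ = 42849

Mantel (1907): a triangle-free graph on n vertices has at most ⌊n^2/4⌋ edges, with equality for the complete bipartite graph K_{⌊n/2⌋, ⌈n/2⌉}. For n = 414: ⌊414^2/4⌋ = ⌊171396/4⌋ = 42849. The extremal graph is K_{207, 207}, which has 207·207 = 42849 edges.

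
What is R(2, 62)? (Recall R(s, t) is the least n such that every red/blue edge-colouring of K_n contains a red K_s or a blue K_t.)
R(2, 62) = 62

R(2, k) = k for all k ≥ 2: in a 2-colouring of K_k, either some edge is red (a red K_2) or all edges are blue (a blue K_k). And K_{61} coloured all-blue has no blue K_62, so R(2, 62) > 61. Hence R(2, 62) = 62.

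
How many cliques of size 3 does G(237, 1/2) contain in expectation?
E[# K_3] = C(237, 3) · (1/2)^C(3, 2) = 2190670 / 2^3 = 1095335/4 = 273833.75

For each 3-subset S of vertices (there are C(237, 3) = 2190670 such S), let X_S = 1 if S induces a K_3 (all C(3, 2) = 3 edges present). Then P(X_S = 1) = (1/2)^3 = 1/8. By linearity of expectation, E[# K_3] = C(237, 3) · (1/2)^3 = 2190670 / 8 = 1095335/4 = 273833.75.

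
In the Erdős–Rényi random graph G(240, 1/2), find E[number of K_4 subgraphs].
E[# K_4] = C(240, 4) · (1/2)^C(4, 2) = 134810340 / 2^6 = 33702585/16 = 2106411.5625

For each 4-subset S of vertices (there are C(240, 4) = 134810340 such S), let X_S = 1 if S induces a K_4 (all C(4, 2) = 6 edges present). Then P(X_S = 1) = (1/2)^6 = 1/64. By linearity of expectation, E[# K_4] = C(240, 4) · (1/2)^6 = 134810340 / 64 = 33702585/16 = 2106411.5625.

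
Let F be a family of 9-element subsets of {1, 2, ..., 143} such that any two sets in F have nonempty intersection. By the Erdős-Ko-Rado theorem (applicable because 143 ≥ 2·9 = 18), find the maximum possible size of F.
max |F| = C(142, 8) = 3354301527435

The Erdős-Ko-Rado theorem states: for n ≥ 2k, an intersecting family of k-subsets of an n-element set has size at most C(n − 1, k − 1), with equality for 'star' families {A ⊆ [n] : |A| = k, i ∈ A} (fix an element i). For n = 143, k = 9: C(142, 8) = 3354301527435.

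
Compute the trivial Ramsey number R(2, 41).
R(2, 41) = 41

R(2, k) = k for all k ≥ 2: in a 2-colouring of K_k, either some edge is red (a red K_2) or all edges are blue (a blue K_k). And K_{40} coloured all-blue has no blue K_41, so R(2, 41) > 40. Hence R(2, 41) = 41.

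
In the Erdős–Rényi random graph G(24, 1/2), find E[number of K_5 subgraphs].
E[# K_5] = C(24, 5) · (1/2)^C(5, 2) = 42504 / 2^10 = 5313/128 = 41.5078125

For each 5-subset S of vertices (there are C(24, 5) = 42504 such S), let X_S = 1 if S induces a K_5 (all C(5, 2) = 10 edges present). Then P(X_S = 1) = (1/2)^10 = 1/1024. By linearity of expectation, E[# K_5] = C(24, 5) · (1/2)^10 = 42504 / 1024 = 5313/128 = 41.5078125.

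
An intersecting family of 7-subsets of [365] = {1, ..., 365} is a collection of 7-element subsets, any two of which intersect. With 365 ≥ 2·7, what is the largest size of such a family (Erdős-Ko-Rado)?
max |F| = C(364, 6) = 3099475687308

The Erdős-Ko-Rado theorem states: for n ≥ 2k, an intersecting family of k-subsets of an n-element set has size at most C(n − 1, k − 1), with equality for 'star' families {A ⊆ [n] : |A| = k, i ∈ A} (fix an element i). For n = 365, k = 7: C(364, 6) = 3099475687308.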